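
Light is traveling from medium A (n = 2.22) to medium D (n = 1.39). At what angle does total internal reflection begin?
θc = arcsin(n₂/n₁) = 38.76°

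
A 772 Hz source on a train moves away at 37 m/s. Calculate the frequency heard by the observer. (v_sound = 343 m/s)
f_obs = f·v/(v + v_s) = 696.8 Hz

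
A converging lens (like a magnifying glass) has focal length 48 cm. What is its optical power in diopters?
P = 1/f = 2.083 D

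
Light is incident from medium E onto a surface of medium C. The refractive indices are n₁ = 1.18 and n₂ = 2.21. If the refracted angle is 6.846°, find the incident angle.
sin θ₁ = (n₂/n₁)·sin θ₂ → θ₁ = 12.9°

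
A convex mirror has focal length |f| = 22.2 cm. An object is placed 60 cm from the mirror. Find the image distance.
f = −22.2 cm (convex); 1/di = 1/f − 1/do → di = -16.2 cm (virtual image, behind mirror)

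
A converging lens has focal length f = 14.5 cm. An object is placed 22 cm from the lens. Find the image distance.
1/di = 1/f − 1/do → di = 42.53 cm (real image)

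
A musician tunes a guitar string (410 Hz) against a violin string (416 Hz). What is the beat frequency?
6 Hz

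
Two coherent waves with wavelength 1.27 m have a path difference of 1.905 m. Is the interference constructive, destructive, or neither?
destructive — path difference = 1.5λ, an odd multiple of λ/2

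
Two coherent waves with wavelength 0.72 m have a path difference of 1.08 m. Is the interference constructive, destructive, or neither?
destructive — path difference = 1.5λ, an odd multiple of λ/2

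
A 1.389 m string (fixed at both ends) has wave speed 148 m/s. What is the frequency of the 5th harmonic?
fₙ = nv/(2L) = 266.4 Hz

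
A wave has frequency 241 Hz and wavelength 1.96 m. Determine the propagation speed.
v = fλ = 472.4 m/s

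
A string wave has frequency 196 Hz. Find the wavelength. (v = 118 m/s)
λ = v/f = 0.602 m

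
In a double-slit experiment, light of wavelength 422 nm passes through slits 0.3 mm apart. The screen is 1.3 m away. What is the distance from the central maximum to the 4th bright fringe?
y = mλL/d = 7.315 mm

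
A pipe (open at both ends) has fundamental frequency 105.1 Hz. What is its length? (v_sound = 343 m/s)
L = v/(2f₁) = 1.632 m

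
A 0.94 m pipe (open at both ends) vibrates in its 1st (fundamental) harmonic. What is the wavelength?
λₙ = 2L/n = 1.88 m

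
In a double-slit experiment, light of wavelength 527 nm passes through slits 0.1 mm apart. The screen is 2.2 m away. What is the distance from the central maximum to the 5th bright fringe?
y = mλL/d = 57.97 mm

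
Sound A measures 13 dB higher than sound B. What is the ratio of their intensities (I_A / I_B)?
I_A/I_B = 10^(Δβ/10) = 19.95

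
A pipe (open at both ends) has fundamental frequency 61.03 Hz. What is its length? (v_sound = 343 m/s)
L = v/(2f₁) = 2.81 m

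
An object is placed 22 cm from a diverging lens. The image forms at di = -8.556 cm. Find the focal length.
1/f = 1/do + 1/di → f = -14 cm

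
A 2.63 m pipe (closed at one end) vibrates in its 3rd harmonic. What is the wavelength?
λₙ = 4L/n = 3.507 m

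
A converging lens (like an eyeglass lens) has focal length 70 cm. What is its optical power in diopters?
P = 1/f = 1.429 D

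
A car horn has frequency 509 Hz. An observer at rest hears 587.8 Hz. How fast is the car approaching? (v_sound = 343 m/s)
v_s = v·(1 − f/f_obs) = 45.98 m/s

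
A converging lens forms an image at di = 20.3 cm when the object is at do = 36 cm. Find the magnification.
M = −di/do = -0.5639 (inverted image)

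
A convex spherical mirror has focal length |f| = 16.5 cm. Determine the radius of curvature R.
R = 2|f| = 33 cm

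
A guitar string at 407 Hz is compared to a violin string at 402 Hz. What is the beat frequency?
5 Hz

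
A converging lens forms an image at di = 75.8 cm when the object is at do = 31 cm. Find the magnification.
M = −di/do = -2.445 (inverted image)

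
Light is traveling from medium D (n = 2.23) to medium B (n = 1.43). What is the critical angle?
θc = arcsin(n₂/n₁) = 39.89°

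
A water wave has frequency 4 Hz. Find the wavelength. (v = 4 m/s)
λ = v/f = 1 m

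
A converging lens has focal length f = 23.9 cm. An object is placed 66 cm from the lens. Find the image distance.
1/di = 1/f − 1/do → di = 37.47 cm (real image)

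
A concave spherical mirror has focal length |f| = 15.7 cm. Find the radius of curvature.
R = 2|f| = 31.4 cm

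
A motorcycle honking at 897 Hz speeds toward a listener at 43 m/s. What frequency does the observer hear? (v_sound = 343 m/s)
f_obs = f·v/(v − v_s) = 1026 Hz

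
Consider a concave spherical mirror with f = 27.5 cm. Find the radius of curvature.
R = 2|f| = 55 cm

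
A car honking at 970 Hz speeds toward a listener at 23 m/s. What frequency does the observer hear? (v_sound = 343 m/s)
f_obs = f·v/(v − v_s) = 1040 Hz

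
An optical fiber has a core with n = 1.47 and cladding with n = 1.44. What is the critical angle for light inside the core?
θc = arcsin(n_cladding/n_core) = 78.4°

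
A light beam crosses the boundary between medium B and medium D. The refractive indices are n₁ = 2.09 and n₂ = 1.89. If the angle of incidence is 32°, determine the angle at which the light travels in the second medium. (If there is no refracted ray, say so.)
sin θ₂ = (n₁/n₂)·sin θ₁ = 0.586 → θ₂ = 35.87°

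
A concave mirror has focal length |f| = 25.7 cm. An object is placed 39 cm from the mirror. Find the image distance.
f = +25.7 cm (concave); 1/di = 1/f − 1/do → di = 75.36 cm (real image, in front of mirror)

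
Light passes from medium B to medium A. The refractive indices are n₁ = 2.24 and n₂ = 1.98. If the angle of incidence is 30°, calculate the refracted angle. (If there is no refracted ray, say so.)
sin θ₂ = (n₁/n₂)·sin θ₁ = 0.5657 → θ₂ = 34.45°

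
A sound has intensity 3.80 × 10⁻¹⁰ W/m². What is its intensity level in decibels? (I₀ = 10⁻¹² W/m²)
β = 10·log₁₀(I/I₀) = 25.8 dB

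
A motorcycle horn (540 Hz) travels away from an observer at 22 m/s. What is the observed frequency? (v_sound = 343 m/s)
f_obs = f·v/(v + v_s) = 507.5 Hz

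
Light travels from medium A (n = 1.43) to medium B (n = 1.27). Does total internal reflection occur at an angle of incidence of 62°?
θc = arcsin(n₂/n₁) = 62.64°; 62° < θc, so no — the ray refracts.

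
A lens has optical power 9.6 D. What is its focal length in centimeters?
f = 1/P = 10.42 cm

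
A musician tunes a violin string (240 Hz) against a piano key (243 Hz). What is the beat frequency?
3 Hz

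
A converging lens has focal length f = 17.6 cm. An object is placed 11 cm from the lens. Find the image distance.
1/di = 1/f − 1/do → di = -29.33 cm (virtual image)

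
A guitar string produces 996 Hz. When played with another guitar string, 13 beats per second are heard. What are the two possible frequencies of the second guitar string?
f₂ = 996 ± 13 Hz → 1009 Hz or 983 Hz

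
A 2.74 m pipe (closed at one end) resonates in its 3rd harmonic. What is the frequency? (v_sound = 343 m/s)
fₙ = nv/(4L) = 93.89 Hz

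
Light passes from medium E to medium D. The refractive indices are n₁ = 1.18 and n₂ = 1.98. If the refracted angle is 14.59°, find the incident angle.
sin θ₁ = (n₂/n₁)·sin θ₂ → θ₁ = 25°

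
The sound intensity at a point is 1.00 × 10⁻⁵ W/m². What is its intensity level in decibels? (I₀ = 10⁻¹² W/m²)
β = 10·log₁₀(I/I₀) = 70 dB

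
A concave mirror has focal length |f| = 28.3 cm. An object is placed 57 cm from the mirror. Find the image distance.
f = +28.3 cm (concave); 1/di = 1/f − 1/do → di = 56.21 cm (real image, in front of mirror)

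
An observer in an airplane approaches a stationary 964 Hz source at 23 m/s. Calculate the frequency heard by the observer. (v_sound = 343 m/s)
f_obs = f·(v + v_o)/v = 1029 Hz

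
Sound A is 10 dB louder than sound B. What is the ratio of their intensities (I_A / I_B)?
I_A/I_B = 10^(Δβ/10) = 10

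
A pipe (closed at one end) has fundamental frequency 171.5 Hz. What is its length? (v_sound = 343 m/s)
L = v/(4f₁) = 0.5 m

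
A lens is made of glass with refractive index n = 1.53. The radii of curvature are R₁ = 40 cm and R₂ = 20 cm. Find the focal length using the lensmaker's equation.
1/f = (n − 1)(1/R₁ − 1/R₂) → f = -75.47 cm (diverging lens)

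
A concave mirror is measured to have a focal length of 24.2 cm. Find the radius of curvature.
R = 2|f| = 48.4 cm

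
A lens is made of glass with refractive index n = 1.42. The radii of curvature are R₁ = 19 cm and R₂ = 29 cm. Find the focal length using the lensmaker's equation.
1/f = (n − 1)(1/R₁ − 1/R₂) → f = 131.2 cm (converging lens)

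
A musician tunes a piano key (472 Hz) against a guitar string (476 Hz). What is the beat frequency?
4 Hz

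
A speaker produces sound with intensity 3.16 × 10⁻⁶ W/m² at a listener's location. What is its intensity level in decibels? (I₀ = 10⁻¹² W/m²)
β = 10·log₁₀(I/I₀) = 65 dB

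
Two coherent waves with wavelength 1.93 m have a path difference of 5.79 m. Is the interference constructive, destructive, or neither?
constructive — path difference = 3λ, a whole number of wavelengths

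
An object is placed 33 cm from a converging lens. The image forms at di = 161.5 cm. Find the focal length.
1/f = 1/do + 1/di → f = 27.4 cm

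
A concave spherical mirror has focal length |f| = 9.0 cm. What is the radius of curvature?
R = 2|f| = 18 cm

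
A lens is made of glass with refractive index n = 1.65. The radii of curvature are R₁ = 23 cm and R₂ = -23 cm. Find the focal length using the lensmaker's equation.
1/f = (n − 1)(1/R₁ − 1/R₂) → f = 17.69 cm (converging lens)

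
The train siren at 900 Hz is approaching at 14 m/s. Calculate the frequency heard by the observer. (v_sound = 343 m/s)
f_obs = f·v/(v − v_s) = 938.3 Hz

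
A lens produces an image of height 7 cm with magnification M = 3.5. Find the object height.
ho = |hi|/|M| = 2 cm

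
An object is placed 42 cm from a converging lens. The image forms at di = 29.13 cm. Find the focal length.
1/f = 1/do + 1/di → f = 17.2 cm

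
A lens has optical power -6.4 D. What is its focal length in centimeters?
f = 1/P = -15.62 cm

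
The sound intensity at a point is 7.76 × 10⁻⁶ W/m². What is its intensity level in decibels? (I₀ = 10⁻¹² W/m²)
β = 10·log₁₀(I/I₀) = 68.9 dB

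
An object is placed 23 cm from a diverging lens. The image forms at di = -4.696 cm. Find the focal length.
1/f = 1/do + 1/di → f = -5.901 cm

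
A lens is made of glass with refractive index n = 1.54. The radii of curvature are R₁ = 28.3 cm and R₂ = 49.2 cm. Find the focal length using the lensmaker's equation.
1/f = (n − 1)(1/R₁ − 1/R₂) → f = 123.4 cm (converging lens)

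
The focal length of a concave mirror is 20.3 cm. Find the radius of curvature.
R = 2|f| = 40.6 cm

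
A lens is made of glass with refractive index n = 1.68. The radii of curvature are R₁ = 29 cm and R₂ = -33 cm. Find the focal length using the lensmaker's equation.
1/f = (n − 1)(1/R₁ − 1/R₂) → f = 22.7 cm (converging lens)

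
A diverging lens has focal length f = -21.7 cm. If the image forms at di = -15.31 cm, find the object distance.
1/do = 1/f − 1/di → do = 51.99 cm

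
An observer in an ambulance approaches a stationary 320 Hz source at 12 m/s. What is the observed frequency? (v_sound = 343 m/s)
f_obs = f·(v + v_o)/v = 331.2 Hz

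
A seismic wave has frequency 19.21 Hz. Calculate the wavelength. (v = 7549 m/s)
λ = v/f = 393 m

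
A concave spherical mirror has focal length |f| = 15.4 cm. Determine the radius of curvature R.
R = 2|f| = 30.8 cm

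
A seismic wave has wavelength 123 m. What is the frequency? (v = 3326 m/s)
f = v/λ = 27.04 Hz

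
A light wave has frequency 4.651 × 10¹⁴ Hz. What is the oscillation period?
T = 1/f = 2.150 × 10⁻¹⁵ s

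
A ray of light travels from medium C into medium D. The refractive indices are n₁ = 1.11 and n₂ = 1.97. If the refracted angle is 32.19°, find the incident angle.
sin θ₁ = (n₂/n₁)·sin θ₂ → θ₁ = 70.99°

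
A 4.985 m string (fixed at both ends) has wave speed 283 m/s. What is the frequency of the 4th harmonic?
fₙ = nv/(2L) = 113.5 Hz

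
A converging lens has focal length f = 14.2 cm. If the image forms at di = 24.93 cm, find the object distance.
1/do = 1/f − 1/di → do = 32.99 cm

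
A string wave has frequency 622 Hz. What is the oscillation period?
T = 1/f = 0.001608 s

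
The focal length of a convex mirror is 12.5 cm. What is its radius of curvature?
R = 2|f| = 25 cm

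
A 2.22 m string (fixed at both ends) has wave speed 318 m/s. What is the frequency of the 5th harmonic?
fₙ = nv/(2L) = 358.1 Hz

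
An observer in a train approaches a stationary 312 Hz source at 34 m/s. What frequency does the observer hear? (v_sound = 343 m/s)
f_obs = f·(v + v_o)/v = 342.9 Hz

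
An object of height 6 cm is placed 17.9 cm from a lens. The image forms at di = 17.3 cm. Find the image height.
hi = (-di/do) × ho = -5.799 cm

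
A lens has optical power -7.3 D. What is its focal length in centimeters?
f = 1/P = -13.7 cm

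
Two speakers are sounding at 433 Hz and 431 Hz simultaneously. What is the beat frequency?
2 Hz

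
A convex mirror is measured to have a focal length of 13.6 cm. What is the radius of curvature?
R = 2|f| = 27.2 cm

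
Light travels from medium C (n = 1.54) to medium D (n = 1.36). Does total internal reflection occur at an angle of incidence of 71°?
θc = arcsin(n₂/n₁) = 62.02°; 71° > θc, so yes — total internal reflection.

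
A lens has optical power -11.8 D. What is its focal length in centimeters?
f = 1/P = -8.475 cm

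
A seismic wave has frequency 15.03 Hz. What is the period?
T = 1/f = 0.06653 s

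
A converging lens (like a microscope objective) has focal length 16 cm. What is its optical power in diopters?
P = 1/f = 6.25 D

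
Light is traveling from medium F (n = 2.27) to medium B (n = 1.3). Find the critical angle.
θc = arcsin(n₂/n₁) = 34.94°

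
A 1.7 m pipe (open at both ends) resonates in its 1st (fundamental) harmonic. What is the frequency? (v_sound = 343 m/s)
fₙ = nv/(2L) = 100.9 Hz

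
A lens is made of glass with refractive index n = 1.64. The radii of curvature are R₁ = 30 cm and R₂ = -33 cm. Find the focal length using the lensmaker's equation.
1/f = (n − 1)(1/R₁ − 1/R₂) → f = 24.55 cm (converging lens)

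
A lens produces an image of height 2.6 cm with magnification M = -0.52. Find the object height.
ho = |hi|/|M| = 5 cm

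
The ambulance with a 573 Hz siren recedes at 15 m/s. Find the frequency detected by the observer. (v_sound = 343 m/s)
f_obs = f·v/(v + v_s) = 549 Hz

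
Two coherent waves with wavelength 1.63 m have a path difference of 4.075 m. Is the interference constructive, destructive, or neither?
destructive — path difference = 2.5λ, an odd multiple of λ/2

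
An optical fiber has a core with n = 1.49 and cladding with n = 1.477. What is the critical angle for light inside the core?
θc = arcsin(n_cladding/n_core) = 82.43°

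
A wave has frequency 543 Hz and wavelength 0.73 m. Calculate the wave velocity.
v = fλ = 396.4 m/s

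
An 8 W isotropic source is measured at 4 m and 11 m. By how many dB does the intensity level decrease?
Δβ = 20·log₁₀(r₂/r₁) = 8.787 dB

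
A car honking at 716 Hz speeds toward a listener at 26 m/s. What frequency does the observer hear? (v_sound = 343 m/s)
f_obs = f·v/(v − v_s) = 774.7 Hz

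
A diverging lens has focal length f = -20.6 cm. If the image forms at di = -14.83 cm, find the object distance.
1/do = 1/f − 1/di → do = 52.95 cm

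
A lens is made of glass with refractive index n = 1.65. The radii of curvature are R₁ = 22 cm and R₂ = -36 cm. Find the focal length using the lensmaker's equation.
1/f = (n − 1)(1/R₁ − 1/R₂) → f = 21.01 cm (converging lens)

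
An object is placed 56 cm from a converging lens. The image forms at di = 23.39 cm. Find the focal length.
1/f = 1/do + 1/di → f = 16.5 cm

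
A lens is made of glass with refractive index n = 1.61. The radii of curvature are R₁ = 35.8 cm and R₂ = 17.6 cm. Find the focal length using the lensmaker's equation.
1/f = (n − 1)(1/R₁ − 1/R₂) → f = -56.75 cm (diverging lens)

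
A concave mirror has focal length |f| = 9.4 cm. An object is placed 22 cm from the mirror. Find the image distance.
f = +9.4 cm (concave); 1/di = 1/f − 1/do → di = 16.41 cm (real image, in front of mirror)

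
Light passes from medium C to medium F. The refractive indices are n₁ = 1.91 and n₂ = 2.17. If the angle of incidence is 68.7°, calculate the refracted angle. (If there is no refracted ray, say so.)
sin θ₂ = (n₁/n₂)·sin θ₁ = 0.8201 → θ₂ = 55.09°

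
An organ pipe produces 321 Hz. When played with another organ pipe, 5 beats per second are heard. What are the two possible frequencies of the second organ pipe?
f₂ = 321 ± 5 Hz → 326 Hz or 316 Hz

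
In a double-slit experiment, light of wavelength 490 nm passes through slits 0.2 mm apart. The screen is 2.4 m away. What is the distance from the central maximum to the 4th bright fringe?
y = mλL/d = 23.52 mm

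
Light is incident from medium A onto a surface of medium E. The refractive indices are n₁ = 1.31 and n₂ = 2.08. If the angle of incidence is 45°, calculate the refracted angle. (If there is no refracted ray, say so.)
sin θ₂ = (n₁/n₂)·sin θ₁ = 0.4453 → θ₂ = 26.45°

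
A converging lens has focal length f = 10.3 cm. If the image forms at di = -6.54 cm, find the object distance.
1/do = 1/f − 1/di → do = 4 cm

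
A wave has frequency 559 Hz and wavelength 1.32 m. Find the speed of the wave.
v = fλ = 737.9 m/s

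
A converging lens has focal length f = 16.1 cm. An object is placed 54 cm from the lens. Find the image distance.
1/di = 1/f − 1/do → di = 22.94 cm (real image)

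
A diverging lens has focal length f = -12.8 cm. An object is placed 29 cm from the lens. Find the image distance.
1/di = 1/f − 1/do → di = -8.88 cm (virtual image)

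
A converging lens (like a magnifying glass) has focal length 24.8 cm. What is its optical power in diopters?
P = 1/f = 4.032 D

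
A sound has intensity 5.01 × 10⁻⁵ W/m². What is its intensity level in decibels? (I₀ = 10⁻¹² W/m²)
β = 10·log₁₀(I/I₀) = 77 dB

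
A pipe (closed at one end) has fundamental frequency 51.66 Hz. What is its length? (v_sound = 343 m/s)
L = v/(4f₁) = 1.66 m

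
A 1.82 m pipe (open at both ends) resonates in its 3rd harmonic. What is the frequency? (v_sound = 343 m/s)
fₙ = nv/(2L) = 282.7 Hz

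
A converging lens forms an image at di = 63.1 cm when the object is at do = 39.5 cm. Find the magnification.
M = −di/do = -1.597 (inverted image)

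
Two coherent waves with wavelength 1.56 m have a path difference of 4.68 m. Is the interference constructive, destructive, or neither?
constructive — path difference = 3λ, a whole number of wavelengths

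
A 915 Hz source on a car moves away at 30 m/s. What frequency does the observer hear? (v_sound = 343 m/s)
f_obs = f·v/(v + v_s) = 841.4 Hz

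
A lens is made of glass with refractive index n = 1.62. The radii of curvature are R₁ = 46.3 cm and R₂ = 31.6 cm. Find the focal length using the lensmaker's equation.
1/f = (n − 1)(1/R₁ − 1/R₂) → f = -160.5 cm (diverging lens)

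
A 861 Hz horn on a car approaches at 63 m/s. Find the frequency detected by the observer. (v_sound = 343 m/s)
f_obs = f·v/(v − v_s) = 1055 Hz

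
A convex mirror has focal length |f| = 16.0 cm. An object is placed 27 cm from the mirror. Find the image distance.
f = −16.0 cm (convex); 1/di = 1/f − 1/do → di = -10.05 cm (virtual image, behind mirror)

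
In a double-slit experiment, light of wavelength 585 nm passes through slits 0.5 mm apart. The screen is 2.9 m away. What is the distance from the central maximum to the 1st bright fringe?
y = mλL/d = 3.393 mm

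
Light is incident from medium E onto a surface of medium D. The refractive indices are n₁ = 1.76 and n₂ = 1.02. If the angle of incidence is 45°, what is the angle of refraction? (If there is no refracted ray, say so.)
sin θ₂ = (n₁/n₂)·sin θ₁ = 1.22 > 1, so there is no refracted ray — the light undergoes total internal reflection.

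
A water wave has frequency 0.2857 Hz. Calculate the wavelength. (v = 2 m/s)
λ = v/f = 7 m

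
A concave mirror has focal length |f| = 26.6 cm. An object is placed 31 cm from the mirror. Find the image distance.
f = +26.6 cm (concave); 1/di = 1/f − 1/do → di = 187.4 cm (real image, in front of mirror)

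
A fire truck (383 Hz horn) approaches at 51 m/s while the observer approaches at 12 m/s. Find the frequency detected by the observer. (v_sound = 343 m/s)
f_obs = f·(v + v_o)/(v − v_s) = 465.6 Hz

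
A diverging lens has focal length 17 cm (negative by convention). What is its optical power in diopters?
P = 1/f = -5.882 D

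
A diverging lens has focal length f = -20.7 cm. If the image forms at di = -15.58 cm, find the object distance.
1/do = 1/f − 1/di → do = 62.99 cm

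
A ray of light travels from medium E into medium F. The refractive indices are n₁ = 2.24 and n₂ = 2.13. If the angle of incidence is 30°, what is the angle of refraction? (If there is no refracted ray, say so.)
sin θ₂ = (n₁/n₂)·sin θ₁ = 0.5258 → θ₂ = 31.72°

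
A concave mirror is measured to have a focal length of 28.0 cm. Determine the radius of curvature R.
R = 2|f| = 56 cm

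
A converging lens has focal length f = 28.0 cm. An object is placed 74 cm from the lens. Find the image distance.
1/di = 1/f − 1/do → di = 45.04 cm (real image)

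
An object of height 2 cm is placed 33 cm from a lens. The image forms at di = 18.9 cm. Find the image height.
hi = (-di/do) × ho = -1.145 cm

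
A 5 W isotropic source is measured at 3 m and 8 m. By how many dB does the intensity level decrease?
Δβ = 20·log₁₀(r₂/r₁) = 8.519 dB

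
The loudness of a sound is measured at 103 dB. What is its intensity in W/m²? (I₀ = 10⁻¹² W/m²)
I = I₀·10^(β/10) = 2.00 × 10⁻² W/m²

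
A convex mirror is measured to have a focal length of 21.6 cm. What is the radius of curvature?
R = 2|f| = 43.2 cm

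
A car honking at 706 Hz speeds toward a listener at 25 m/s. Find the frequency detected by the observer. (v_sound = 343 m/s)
f_obs = f·v/(v − v_s) = 761.5 Hz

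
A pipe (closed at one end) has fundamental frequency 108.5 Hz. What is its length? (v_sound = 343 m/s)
L = v/(4f₁) = 0.7903 m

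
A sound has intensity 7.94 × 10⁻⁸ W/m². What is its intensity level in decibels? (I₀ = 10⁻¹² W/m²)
β = 10·log₁₀(I/I₀) = 49 dB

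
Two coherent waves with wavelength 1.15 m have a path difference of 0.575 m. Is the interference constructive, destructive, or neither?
destructive — path difference = 0.5λ, an odd multiple of λ/2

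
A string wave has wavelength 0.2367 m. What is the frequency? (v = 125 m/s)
f = v/λ = 528.1 Hz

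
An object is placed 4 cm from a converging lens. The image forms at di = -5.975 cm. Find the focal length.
1/f = 1/do + 1/di → f = 12.1 cm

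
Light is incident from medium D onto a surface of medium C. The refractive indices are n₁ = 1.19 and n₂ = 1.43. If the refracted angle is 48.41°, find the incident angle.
sin θ₁ = (n₂/n₁)·sin θ₂ → θ₁ = 63.99°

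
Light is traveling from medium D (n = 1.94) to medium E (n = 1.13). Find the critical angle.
θc = arcsin(n₂/n₁) = 35.62°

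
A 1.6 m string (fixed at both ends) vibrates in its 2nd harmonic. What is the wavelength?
λₙ = 2L/n = 1.6 m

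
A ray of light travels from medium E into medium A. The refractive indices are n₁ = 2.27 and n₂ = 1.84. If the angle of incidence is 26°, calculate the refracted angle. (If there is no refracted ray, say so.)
sin θ₂ = (n₁/n₂)·sin θ₁ = 0.5408 → θ₂ = 32.74°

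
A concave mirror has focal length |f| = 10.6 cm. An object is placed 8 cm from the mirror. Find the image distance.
f = +10.6 cm (concave); 1/di = 1/f − 1/do → di = -32.62 cm (virtual image, behind mirror)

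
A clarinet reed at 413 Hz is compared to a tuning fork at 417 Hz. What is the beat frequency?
4 Hz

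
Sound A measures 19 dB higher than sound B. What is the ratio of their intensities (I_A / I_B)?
I_A/I_B = 10^(Δβ/10) = 79.43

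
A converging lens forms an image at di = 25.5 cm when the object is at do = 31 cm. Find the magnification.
M = −di/do = -0.8226 (inverted image)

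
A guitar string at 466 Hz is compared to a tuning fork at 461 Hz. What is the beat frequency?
5 Hz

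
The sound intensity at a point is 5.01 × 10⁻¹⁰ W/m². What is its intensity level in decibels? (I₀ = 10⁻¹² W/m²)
β = 10·log₁₀(I/I₀) = 27 dB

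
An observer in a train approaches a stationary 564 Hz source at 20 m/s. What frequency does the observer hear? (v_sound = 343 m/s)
f_obs = f·(v + v_o)/v = 596.9 Hz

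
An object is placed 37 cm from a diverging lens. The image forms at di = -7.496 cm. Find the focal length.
1/f = 1/do + 1/di → f = -9.4 cm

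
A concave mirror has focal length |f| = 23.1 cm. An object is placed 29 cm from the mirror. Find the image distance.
f = +23.1 cm (concave); 1/di = 1/f − 1/do → di = 113.5 cm (real image, in front of mirror)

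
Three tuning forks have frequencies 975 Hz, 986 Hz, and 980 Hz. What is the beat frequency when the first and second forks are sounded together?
11 Hz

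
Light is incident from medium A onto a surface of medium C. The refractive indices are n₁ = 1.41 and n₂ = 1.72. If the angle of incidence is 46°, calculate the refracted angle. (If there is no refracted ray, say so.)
sin θ₂ = (n₁/n₂)·sin θ₁ = 0.5897 → θ₂ = 36.14°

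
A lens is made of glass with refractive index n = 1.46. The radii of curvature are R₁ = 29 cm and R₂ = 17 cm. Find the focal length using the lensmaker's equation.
1/f = (n − 1)(1/R₁ − 1/R₂) → f = -89.31 cm (diverging lens)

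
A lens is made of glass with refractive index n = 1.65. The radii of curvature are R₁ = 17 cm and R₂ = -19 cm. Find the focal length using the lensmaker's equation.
1/f = (n − 1)(1/R₁ − 1/R₂) → f = 13.8 cm (converging lens)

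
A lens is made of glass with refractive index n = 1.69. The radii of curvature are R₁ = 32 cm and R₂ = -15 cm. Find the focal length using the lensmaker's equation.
1/f = (n − 1)(1/R₁ − 1/R₂) → f = 14.8 cm (converging lens)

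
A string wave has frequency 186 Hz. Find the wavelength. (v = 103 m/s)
λ = v/f = 0.5538 m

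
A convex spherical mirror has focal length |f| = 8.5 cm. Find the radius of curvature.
R = 2|f| = 17 cm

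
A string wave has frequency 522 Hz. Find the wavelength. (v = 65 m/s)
λ = v/f = 0.1245 m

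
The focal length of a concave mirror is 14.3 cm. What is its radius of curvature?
R = 2|f| = 28.6 cm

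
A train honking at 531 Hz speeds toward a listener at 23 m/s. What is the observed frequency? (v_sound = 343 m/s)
f_obs = f·v/(v − v_s) = 569.2 Hz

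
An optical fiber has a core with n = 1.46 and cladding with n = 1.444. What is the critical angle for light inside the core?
θc = arcsin(n_cladding/n_core) = 81.51°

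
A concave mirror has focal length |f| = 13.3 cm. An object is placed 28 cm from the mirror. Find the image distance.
f = +13.3 cm (concave); 1/di = 1/f − 1/do → di = 25.33 cm (real image, in front of mirror)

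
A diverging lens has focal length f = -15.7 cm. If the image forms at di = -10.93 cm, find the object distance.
1/do = 1/f − 1/di → do = 35.98 cm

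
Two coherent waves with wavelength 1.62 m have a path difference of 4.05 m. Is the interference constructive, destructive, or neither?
destructive — path difference = 2.5λ, an odd multiple of λ/2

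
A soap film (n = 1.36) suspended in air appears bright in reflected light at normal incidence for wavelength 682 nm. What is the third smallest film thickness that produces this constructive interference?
2nt = (m − ½)λ with m = 3 → t = (m − ½)λ/(2n) = 626.8 nm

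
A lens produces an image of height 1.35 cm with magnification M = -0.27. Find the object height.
ho = |hi|/|M| = 5 cm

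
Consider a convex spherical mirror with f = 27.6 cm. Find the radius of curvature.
R = 2|f| = 55.2 cm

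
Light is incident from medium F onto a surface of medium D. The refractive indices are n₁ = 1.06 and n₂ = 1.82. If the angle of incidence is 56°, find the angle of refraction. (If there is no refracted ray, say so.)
sin θ₂ = (n₁/n₂)·sin θ₁ = 0.4828 → θ₂ = 28.87°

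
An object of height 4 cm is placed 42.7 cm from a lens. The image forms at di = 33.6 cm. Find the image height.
hi = (-di/do) × ho = -3.148 cm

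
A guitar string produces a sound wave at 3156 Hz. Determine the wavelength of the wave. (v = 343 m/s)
λ = v/f = 0.1087 m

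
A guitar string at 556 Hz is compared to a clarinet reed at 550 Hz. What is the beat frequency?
6 Hz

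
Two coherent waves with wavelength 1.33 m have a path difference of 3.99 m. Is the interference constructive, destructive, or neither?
constructive — path difference = 3λ, a whole number of wavelengths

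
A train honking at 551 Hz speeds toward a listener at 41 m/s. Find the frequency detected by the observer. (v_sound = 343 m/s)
f_obs = f·v/(v − v_s) = 625.8 Hz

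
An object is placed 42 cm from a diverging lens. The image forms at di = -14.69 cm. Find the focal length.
1/f = 1/do + 1/di → f = -22.59 cm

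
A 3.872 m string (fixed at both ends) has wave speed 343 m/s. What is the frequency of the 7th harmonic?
fₙ = nv/(2L) = 310 Hz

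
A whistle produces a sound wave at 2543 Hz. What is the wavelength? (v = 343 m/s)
λ = v/f = 0.1349 m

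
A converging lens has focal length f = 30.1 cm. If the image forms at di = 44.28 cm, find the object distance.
1/do = 1/f − 1/di → do = 93.99 cm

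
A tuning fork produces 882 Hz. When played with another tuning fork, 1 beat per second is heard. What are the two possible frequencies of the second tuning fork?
f₂ = 882 ± 1 Hz → 883 Hz or 881 Hz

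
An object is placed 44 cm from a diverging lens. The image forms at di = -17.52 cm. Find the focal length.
1/f = 1/do + 1/di → f = -29.11 cm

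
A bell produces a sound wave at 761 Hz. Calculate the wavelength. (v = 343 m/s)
λ = v/f = 0.4507 m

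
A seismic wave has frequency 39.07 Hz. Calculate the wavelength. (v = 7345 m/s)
λ = v/f = 188 m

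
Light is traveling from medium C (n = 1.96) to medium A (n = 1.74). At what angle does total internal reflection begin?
θc = arcsin(n₂/n₁) = 62.59°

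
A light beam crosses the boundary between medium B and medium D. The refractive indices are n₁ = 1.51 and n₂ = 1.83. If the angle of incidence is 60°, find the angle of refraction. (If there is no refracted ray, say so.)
sin θ₂ = (n₁/n₂)·sin θ₁ = 0.7146 → θ₂ = 45.61°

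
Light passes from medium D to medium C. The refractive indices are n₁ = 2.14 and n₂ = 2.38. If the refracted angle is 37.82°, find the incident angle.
sin θ₁ = (n₂/n₁)·sin θ₂ → θ₁ = 43°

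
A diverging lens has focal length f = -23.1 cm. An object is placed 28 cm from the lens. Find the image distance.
1/di = 1/f − 1/do → di = -12.66 cm (virtual image)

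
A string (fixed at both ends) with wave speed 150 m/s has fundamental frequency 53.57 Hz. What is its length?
L = v/(2f₁) = 1.4 m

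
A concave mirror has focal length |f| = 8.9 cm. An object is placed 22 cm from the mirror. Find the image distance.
f = +8.9 cm (concave); 1/di = 1/f − 1/do → di = 14.95 cm (real image, in front of mirror)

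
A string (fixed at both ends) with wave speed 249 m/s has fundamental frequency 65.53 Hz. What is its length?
L = v/(2f₁) = 1.9 m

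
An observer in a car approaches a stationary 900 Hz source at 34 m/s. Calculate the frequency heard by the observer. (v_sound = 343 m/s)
f_obs = f·(v + v_o)/v = 989.2 Hz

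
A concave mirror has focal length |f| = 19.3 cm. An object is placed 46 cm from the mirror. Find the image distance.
f = +19.3 cm (concave); 1/di = 1/f − 1/do → di = 33.25 cm (real image, in front of mirror)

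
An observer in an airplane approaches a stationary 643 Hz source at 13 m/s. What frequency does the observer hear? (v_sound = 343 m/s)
f_obs = f·(v + v_o)/v = 667.4 Hz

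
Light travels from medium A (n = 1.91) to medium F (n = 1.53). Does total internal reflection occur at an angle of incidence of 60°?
θc = arcsin(n₂/n₁) = 53.23°; 60° > θc, so yes — total internal reflection.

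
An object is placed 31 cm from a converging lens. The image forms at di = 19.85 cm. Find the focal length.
1/f = 1/do + 1/di → f = 12.1 cm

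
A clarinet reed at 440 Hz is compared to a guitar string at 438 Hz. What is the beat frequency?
2 Hz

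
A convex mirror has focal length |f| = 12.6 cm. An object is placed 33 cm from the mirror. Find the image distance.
f = −12.6 cm (convex); 1/di = 1/f − 1/do → di = -9.118 cm (virtual image, behind mirror)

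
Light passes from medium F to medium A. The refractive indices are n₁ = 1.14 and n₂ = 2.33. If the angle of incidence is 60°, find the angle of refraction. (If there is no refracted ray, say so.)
sin θ₂ = (n₁/n₂)·sin θ₁ = 0.4237 → θ₂ = 25.07°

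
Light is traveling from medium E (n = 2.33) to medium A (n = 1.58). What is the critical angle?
θc = arcsin(n₂/n₁) = 42.7°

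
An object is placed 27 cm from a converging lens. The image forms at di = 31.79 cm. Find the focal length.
1/f = 1/do + 1/di → f = 14.6 cm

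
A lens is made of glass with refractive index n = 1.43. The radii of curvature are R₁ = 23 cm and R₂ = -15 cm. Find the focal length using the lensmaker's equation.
1/f = (n − 1)(1/R₁ − 1/R₂) → f = 21.11 cm (converging lens)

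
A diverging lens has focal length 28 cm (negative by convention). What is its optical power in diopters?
P = 1/f = -3.571 D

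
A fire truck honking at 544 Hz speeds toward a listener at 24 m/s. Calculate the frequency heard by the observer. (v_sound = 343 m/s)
f_obs = f·v/(v − v_s) = 584.9 Hz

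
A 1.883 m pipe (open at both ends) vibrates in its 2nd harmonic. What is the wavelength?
λₙ = 2L/n = 1.883 m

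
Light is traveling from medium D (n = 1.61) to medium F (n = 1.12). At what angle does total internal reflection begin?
θc = arcsin(n₂/n₁) = 44.08°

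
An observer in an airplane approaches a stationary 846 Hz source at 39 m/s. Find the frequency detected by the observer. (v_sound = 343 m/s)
f_obs = f·(v + v_o)/v = 942.2 Hz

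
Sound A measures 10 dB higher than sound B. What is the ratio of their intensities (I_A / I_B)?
I_A/I_B = 10^(Δβ/10) = 10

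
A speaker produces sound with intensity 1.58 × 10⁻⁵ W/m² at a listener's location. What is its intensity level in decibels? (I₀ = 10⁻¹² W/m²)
β = 10·log₁₀(I/I₀) = 71.99 dB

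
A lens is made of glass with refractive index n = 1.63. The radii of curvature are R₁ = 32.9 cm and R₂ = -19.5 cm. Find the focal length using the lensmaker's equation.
1/f = (n − 1)(1/R₁ − 1/R₂) → f = 19.43 cm (converging lens)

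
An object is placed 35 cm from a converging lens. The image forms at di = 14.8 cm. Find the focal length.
1/f = 1/do + 1/di → f = 10.4 cm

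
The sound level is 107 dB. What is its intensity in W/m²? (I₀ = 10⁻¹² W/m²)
I = I₀·10^(β/10) = 5.01 × 10⁻² W/m²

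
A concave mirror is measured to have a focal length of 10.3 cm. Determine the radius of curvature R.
R = 2|f| = 20.6 cm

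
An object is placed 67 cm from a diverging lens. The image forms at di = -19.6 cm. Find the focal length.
1/f = 1/do + 1/di → f = -27.7 cm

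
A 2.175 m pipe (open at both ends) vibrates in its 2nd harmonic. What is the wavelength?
λₙ = 2L/n = 2.175 m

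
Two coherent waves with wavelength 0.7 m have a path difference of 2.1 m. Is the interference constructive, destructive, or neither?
constructive — path difference = 3λ, a whole number of wavelengths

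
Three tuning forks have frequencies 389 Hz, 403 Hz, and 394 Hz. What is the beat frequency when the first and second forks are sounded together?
14 Hz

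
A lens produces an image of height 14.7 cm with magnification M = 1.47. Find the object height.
ho = |hi|/|M| = 10 cm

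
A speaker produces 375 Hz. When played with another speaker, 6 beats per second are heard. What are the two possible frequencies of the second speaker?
f₂ = 375 ± 6 Hz → 381 Hz or 369 Hz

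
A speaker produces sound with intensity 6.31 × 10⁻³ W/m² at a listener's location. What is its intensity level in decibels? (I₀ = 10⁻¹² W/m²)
β = 10·log₁₀(I/I₀) = 98 dB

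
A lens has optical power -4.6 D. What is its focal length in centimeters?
f = 1/P = -21.74 cm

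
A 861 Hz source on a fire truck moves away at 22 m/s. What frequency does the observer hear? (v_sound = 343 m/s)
f_obs = f·v/(v + v_s) = 809.1 Hz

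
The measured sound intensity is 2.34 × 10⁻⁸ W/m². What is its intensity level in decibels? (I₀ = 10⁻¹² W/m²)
β = 10·log₁₀(I/I₀) = 43.69 dB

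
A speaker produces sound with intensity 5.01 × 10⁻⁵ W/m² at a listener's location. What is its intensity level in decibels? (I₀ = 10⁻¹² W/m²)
β = 10·log₁₀(I/I₀) = 77 dB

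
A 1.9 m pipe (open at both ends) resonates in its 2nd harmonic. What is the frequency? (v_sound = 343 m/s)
fₙ = nv/(2L) = 180.5 Hz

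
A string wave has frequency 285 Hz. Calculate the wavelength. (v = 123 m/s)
λ = v/f = 0.4316 m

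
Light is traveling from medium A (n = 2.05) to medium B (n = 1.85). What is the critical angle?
θc = arcsin(n₂/n₁) = 64.48°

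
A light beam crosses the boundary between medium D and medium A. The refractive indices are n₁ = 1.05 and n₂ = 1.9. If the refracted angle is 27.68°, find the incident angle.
sin θ₁ = (n₂/n₁)·sin θ₂ → θ₁ = 57.2°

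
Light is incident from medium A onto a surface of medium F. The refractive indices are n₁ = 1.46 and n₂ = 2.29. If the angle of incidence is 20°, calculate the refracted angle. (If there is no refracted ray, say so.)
sin θ₂ = (n₁/n₂)·sin θ₁ = 0.2181 → θ₂ = 12.59°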